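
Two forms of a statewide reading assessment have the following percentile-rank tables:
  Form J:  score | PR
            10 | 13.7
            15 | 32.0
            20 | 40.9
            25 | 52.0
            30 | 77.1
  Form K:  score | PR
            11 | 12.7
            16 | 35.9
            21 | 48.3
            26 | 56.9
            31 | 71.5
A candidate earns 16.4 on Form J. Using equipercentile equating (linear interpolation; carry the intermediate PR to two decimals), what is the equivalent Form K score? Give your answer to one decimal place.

15.7

PR of 16.4 on Form J: 32.0 + (16.4 − 15)/(20 − 15) × (40.9 − 32.0) = 34.49
On Form K, PR 34.49 falls between score 11 (PR 12.7) and 16 (PR 35.9).
Interpolate: 11 + (34.49 − 12.7)/(35.9 − 12.7) × (16 − 11) = 15.7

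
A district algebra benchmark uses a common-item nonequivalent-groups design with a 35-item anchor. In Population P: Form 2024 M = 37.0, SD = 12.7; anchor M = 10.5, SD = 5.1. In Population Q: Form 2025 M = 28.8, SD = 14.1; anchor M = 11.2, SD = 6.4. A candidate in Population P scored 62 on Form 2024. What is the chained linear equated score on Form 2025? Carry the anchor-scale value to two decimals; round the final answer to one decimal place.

Form 2024 → anchor (Population P): v = (5.1/12.7)(62 − 37.0) + 10.5 = 20.54
anchor → Form 2025 (Population Q): y = (14.1/6.4)(20.54 − 11.2) + 28.8 = 49.4

49.4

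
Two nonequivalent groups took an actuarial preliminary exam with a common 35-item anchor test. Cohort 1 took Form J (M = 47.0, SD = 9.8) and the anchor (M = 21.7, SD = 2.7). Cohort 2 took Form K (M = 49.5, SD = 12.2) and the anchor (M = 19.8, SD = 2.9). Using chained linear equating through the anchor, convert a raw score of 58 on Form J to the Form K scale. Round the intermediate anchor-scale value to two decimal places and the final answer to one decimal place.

70.2

Form J → anchor (Cohort 1): v = (2.7/9.8)(58 − 47.0) + 21.7 = 24.73
anchor → Form K (Cohort 2): y = (12.2/2.9)(24.73 − 19.8) + 49.5 = 70.2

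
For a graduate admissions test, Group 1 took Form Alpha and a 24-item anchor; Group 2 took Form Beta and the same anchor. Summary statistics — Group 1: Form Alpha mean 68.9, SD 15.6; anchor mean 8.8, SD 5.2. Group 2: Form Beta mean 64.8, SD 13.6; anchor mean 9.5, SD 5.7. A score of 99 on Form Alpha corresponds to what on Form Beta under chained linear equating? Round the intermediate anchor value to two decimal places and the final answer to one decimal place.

87.1

Form Alpha → anchor (Group 1): v = (5.2/15.6)(99 − 68.9) + 8.8 = 18.83
anchor → Form Beta (Group 2): y = (13.6/5.7)(18.83 − 9.5) + 64.8 = 87.1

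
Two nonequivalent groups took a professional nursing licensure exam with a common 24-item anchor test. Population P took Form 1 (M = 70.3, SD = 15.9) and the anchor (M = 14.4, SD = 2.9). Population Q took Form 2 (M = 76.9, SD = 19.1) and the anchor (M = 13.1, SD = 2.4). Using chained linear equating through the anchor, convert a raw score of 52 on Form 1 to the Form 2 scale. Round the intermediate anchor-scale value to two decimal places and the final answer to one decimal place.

Form 1 → anchor (Population P): v = (2.9/15.9)(52 − 70.3) + 14.4 = 11.06
anchor → Form 2 (Population Q): y = (19.1/2.4)(11.06 − 13.1) + 76.9 = 60.7

60.7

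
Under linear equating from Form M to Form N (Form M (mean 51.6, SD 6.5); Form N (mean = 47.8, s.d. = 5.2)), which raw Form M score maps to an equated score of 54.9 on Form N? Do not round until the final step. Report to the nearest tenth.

60.5

Invert y = (SD_Y/SD_X)(x − M_X) + M_Y:
x = (SD_X/SD_Y)(y − M_Y) + M_X = (6.5/5.2)(54.9 − 47.8) + 51.6
x = 1.250000 × 7.100 + 51.6 = 60.5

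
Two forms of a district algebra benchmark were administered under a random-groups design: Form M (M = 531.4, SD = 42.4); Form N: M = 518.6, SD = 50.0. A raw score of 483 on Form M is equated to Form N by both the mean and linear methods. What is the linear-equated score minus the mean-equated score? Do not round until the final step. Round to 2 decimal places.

-8.68

Mean-equated: 483 + (518.6 − 531.4) = 470.20
Linear-equated: (50.0/42.4)(483 − 531.4) + 518.6 = 461.525
Difference = 461.525 − 470.20 = -8.68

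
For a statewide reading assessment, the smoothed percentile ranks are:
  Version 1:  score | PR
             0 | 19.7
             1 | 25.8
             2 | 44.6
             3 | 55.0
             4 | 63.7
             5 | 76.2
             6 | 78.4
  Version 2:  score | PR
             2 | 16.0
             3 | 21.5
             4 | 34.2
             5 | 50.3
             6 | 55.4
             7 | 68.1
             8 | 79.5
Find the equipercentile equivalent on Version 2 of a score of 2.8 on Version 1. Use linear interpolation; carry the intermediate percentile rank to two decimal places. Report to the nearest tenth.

5.5

PR of 2.8 on Version 1: 44.6 + (2.8 − 2)/(3 − 2) × (55.0 − 44.6) = 52.92
On Version 2, PR 52.92 falls between score 5 (PR 50.3) and 6 (PR 55.4).
Interpolate: 5 + (52.92 − 50.3)/(55.4 − 50.3) × (6 − 5) = 5.5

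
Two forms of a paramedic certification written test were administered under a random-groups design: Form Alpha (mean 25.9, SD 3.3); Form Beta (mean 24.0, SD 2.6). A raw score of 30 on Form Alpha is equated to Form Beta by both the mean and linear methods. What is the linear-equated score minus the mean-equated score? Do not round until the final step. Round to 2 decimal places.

-0.87

Mean-equated: 30 + (24.0 − 25.9) = 28.10
Linear-equated: (2.6/3.3)(30 − 25.9) + 24.0 = 27.230
Difference = 27.230 − 28.10 = -0.87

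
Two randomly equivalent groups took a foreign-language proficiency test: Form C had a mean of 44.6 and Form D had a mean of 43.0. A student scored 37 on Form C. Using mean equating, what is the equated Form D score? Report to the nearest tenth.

35.4

Mean equating: y = x + (M_Y − M_X) = 37 + (43.0 − 44.6) = 35.4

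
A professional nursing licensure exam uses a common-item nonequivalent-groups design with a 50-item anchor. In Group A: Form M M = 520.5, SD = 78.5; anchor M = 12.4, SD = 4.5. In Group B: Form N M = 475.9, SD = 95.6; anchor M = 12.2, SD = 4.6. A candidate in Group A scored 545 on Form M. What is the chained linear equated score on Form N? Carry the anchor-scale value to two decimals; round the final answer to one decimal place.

509.2

Form M → anchor (Group A): v = (4.5/78.5)(545 − 520.5) + 12.4 = 13.80
anchor → Form N (Group B): y = (95.6/4.6)(13.80 − 12.2) + 475.9 = 509.2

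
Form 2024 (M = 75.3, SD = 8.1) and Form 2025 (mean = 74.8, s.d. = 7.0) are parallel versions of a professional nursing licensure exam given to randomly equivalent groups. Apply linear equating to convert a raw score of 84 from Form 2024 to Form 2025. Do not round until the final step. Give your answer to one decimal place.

Linear equating: y = (SD_Y/SD_X)(x − M_X) + M_Y
y = (7.0/8.1)(84 − 75.3) + 74.8
y = 0.864198 × 8.7 + 74.8 = 7.5185 + 74.8 = 82.3

82.3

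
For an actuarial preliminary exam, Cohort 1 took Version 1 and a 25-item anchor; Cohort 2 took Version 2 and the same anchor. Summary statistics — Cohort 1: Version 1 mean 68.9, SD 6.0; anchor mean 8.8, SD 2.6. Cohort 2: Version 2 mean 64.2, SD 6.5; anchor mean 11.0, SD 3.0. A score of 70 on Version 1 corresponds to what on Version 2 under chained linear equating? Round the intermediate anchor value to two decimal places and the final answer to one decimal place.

Version 1 → anchor (Cohort 1): v = (2.6/6.0)(70 − 68.9) + 8.8 = 9.28
anchor → Version 2 (Cohort 2): y = (6.5/3.0)(9.28 − 11.0) + 64.2 = 60.5

60.5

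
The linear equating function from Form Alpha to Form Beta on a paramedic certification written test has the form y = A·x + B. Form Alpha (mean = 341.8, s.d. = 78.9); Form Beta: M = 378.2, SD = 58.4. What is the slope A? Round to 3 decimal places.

A = SD_Y / SD_X = 58.4 / 78.9 = 0.740

0.740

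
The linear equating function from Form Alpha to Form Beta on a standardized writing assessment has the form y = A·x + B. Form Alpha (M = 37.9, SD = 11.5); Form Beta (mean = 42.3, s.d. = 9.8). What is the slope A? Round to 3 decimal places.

A = SD_Y / SD_X = 9.8 / 11.5 = 0.852

0.852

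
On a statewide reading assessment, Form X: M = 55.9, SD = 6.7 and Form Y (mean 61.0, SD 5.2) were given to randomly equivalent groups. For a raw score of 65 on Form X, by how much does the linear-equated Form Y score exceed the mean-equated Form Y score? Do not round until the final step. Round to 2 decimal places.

-2.04

Mean-equated: 65 + (61.0 − 55.9) = 70.10
Linear-equated: (5.2/6.7)(65 − 55.9) + 61.0 = 68.063
Difference = 68.063 − 70.10 = -2.04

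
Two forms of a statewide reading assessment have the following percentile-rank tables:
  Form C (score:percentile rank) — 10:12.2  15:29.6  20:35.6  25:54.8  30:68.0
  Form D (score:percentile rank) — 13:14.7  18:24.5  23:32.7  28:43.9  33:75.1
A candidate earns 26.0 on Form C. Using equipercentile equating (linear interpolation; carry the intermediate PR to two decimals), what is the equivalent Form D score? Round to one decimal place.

30.2

PR of 26.0 on Form C: 54.8 + (26.0 − 25)/(30 − 25) × (68.0 − 54.8) = 57.44
On Form D, PR 57.44 falls between score 28 (PR 43.9) and 33 (PR 75.1).
Interpolate: 28 + (57.44 − 43.9)/(75.1 − 43.9) × (33 − 28) = 30.2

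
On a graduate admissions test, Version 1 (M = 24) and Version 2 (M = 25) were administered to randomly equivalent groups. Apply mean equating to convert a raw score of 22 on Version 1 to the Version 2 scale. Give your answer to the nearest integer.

Mean equating: y = x + (M_Y − M_X) = 22 + (25 − 24) = 23

23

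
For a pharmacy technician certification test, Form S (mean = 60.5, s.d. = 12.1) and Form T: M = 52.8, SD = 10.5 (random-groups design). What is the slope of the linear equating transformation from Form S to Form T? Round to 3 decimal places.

0.868

A = SD_Y / SD_X = 10.5 / 12.1 = 0.868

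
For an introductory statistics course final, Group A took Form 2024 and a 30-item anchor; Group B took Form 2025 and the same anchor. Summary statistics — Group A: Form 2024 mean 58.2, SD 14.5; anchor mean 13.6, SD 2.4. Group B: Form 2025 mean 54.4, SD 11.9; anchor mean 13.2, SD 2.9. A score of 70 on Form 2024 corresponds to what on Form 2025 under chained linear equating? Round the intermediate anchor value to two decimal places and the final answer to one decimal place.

Form 2024 → anchor (Group A): v = (2.4/14.5)(70 − 58.2) + 13.6 = 15.55
anchor → Form 2025 (Group B): y = (11.9/2.9)(15.55 − 13.2) + 54.4 = 64.0

64.0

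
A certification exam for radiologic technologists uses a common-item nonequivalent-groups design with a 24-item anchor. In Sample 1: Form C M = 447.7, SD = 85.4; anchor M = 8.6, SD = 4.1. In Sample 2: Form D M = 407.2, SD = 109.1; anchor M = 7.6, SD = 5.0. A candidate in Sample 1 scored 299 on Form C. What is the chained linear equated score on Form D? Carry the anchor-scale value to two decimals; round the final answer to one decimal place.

273.2

Form C → anchor (Sample 1): v = (4.1/85.4)(299 − 447.7) + 8.6 = 1.46
anchor → Form D (Sample 2): y = (109.1/5.0)(1.46 − 7.6) + 407.2 = 273.2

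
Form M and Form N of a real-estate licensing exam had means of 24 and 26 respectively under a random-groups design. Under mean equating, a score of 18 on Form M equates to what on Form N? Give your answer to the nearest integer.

Mean equating: y = x + (M_Y − M_X) = 18 + (26 − 24) = 20

20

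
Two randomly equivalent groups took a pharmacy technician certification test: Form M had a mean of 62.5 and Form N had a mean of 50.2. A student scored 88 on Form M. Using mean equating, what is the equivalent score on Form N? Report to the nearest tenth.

Mean equating: y = x + (M_Y − M_X) = 88 + (50.2 − 62.5) = 75.7

75.7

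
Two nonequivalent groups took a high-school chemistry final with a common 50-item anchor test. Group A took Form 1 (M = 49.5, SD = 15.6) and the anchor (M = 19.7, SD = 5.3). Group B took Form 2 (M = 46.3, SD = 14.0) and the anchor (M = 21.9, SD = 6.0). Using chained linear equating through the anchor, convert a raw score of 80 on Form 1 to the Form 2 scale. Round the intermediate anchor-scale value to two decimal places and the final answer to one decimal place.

65.3

Form 1 → anchor (Group A): v = (5.3/15.6)(80 − 49.5) + 19.7 = 30.06
anchor → Form 2 (Group B): y = (14.0/6.0)(30.06 − 21.9) + 46.3 = 65.3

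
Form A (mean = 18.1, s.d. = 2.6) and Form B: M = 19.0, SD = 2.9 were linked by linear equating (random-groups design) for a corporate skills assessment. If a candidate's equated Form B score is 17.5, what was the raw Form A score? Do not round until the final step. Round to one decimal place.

16.8

Invert y = (SD_Y/SD_X)(x − M_X) + M_Y:
x = (SD_X/SD_Y)(y − M_Y) + M_X = (2.6/2.9)(17.5 − 19.0) + 18.1
x = 0.896552 × -1.500 + 18.1 = 16.8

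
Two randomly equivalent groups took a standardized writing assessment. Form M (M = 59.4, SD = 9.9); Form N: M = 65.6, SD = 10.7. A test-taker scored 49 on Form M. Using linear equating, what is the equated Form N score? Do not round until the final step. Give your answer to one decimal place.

Linear equating: y = (SD_Y/SD_X)(x − M_X) + M_Y
y = (10.7/9.9)(49 − 59.4) + 65.6
y = 1.080808 × -10.4 + 65.6 = -11.2404 + 65.6 = 54.4

54.4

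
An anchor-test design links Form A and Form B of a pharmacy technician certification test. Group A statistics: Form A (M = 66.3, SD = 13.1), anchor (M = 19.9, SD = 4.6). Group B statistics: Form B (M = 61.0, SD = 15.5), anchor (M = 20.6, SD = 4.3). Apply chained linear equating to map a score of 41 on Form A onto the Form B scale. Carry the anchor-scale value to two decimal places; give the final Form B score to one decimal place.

26.5

Form A → anchor (Group A): v = (4.6/13.1)(41 − 66.3) + 19.9 = 11.02
anchor → Form B (Group B): y = (15.5/4.3)(11.02 − 20.6) + 61.0 = 26.5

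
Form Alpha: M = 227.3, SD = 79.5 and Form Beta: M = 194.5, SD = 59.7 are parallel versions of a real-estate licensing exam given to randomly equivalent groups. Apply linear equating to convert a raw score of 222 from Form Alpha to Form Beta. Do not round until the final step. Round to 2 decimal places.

Linear equating: y = (SD_Y/SD_X)(x − M_X) + M_Y
y = (59.7/79.5)(222 − 227.3) + 194.5
y = 0.750943 × -5.3 + 194.5 = -3.9800 + 194.5 = 190.52

190.52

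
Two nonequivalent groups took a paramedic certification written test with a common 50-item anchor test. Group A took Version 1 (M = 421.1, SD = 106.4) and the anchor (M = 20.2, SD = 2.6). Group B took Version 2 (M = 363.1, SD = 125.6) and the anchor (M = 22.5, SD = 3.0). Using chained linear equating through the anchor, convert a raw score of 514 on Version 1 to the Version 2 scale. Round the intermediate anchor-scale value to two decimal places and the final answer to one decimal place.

361.8

Version 1 → anchor (Group A): v = (2.6/106.4)(514 − 421.1) + 20.2 = 22.47
anchor → Version 2 (Group B): y = (125.6/3.0)(22.47 − 22.5) + 363.1 = 361.8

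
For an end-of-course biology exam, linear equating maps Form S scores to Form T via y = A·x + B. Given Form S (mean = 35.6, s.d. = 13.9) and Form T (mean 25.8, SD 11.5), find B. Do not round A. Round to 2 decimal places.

A = SD_Y / SD_X = 11.5 / 13.9 = 0.827338
B = M_Y − A·M_X = 25.8 − 0.827338 × 35.6 = -3.65

-3.65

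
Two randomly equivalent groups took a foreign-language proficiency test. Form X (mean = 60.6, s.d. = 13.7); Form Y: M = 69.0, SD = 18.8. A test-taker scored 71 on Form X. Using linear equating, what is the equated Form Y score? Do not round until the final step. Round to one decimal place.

Linear equating: y = (SD_Y/SD_X)(x − M_X) + M_Y
y = (18.8/13.7)(71 − 60.6) + 69.0
y = 1.372263 × 10.4 + 69.0 = 14.2715 + 69.0 = 83.3

83.3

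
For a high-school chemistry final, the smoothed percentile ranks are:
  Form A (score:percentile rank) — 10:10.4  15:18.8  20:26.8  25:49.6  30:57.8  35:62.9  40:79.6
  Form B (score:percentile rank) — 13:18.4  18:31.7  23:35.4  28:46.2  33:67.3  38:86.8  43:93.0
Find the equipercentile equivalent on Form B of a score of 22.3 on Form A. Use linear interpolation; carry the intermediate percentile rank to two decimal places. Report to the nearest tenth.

23.9

PR of 22.3 on Form A: 26.8 + (22.3 − 20)/(25 − 20) × (49.6 − 26.8) = 37.29
On Form B, PR 37.29 falls between score 23 (PR 35.4) and 28 (PR 46.2).
Interpolate: 23 + (37.29 − 35.4)/(46.2 − 35.4) × (28 − 23) = 23.9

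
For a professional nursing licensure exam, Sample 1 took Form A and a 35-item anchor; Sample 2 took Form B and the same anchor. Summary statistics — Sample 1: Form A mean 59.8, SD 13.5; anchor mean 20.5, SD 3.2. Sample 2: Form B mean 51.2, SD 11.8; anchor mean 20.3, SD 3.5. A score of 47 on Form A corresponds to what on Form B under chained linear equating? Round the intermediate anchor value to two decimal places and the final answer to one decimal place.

Form A → anchor (Sample 1): v = (3.2/13.5)(47 − 59.8) + 20.5 = 17.47
anchor → Form B (Sample 2): y = (11.8/3.5)(17.47 − 20.3) + 51.2 = 41.7

41.7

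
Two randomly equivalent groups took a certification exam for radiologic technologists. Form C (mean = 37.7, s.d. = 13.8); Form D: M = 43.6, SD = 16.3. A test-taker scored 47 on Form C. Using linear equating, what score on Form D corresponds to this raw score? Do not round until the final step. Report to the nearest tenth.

Linear equating: y = (SD_Y/SD_X)(x − M_X) + M_Y
y = (16.3/13.8)(47 − 37.7) + 43.6
y = 1.181159 × 9.3 + 43.6 = 10.9848 + 43.6 = 54.6

54.6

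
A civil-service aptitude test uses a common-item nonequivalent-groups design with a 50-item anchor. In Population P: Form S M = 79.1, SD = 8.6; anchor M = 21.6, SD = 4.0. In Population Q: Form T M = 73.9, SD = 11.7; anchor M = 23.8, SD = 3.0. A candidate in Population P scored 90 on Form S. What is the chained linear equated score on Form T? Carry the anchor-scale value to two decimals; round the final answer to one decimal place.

85.1

Form S → anchor (Population P): v = (4.0/8.6)(90 − 79.1) + 21.6 = 26.67
anchor → Form T (Population Q): y = (11.7/3.0)(26.67 − 23.8) + 73.9 = 85.1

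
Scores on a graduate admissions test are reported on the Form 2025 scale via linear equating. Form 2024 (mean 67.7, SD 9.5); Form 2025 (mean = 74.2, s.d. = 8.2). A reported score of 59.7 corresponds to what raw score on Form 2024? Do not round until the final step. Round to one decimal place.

Invert y = (SD_Y/SD_X)(x − M_X) + M_Y:
x = (SD_X/SD_Y)(y − M_Y) + M_X = (9.5/8.2)(59.7 − 74.2) + 67.7
x = 1.158537 × -14.500 + 67.7 = 50.9

50.9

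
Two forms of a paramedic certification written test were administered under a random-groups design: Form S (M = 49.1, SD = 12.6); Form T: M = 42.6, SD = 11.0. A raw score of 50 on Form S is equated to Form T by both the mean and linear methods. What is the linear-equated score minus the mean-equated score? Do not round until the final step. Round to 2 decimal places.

Mean-equated: 50 + (42.6 − 49.1) = 43.50
Linear-equated: (11.0/12.6)(50 − 49.1) + 42.6 = 43.386
Difference = 43.386 − 43.50 = -0.11

-0.11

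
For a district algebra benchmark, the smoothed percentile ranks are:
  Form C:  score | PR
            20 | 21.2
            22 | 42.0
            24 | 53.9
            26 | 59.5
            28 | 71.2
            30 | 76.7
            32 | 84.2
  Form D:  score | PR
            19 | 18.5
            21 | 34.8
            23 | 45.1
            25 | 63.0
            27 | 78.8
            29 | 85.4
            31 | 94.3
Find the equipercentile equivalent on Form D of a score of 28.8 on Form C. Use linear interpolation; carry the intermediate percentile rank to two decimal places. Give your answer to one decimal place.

26.3

PR of 28.8 on Form C: 71.2 + (28.8 − 28)/(30 − 28) × (76.7 − 71.2) = 73.40
On Form D, PR 73.40 falls between score 25 (PR 63.0) and 27 (PR 78.8).
Interpolate: 25 + (73.40 − 63.0)/(78.8 − 63.0) × (27 − 25) = 26.3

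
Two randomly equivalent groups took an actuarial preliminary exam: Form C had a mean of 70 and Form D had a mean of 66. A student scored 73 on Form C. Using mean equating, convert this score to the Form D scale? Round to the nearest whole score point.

69

Mean equating: y = x + (M_Y − M_X) = 73 + (66 − 70) = 69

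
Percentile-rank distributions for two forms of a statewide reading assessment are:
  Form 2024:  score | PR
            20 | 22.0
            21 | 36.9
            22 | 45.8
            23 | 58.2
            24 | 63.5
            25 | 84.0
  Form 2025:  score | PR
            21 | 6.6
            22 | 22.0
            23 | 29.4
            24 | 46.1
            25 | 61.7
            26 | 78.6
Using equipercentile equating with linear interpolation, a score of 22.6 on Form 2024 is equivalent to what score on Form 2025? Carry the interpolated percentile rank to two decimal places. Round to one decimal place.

PR of 22.6 on Form 2024: 45.8 + (22.6 − 22)/(23 − 22) × (58.2 − 45.8) = 53.24
On Form 2025, PR 53.24 falls between score 24 (PR 46.1) and 25 (PR 61.7).
Interpolate: 24 + (53.24 − 46.1)/(61.7 − 46.1) × (25 − 24) = 24.5

24.5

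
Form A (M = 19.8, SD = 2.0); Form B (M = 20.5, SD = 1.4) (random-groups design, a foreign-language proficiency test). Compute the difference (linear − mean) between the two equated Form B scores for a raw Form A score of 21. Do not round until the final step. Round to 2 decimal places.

Mean-equated: 21 + (20.5 − 19.8) = 21.70
Linear-equated: (1.4/2.0)(21 − 19.8) + 20.5 = 21.340
Difference = 21.340 − 21.70 = -0.36

-0.36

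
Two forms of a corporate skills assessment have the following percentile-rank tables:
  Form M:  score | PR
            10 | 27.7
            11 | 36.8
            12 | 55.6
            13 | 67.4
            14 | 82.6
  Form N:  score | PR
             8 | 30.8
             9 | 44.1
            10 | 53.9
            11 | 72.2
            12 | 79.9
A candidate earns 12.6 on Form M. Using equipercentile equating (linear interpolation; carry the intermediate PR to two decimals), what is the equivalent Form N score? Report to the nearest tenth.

10.5

PR of 12.6 on Form M: 55.6 + (12.6 − 12)/(13 − 12) × (67.4 − 55.6) = 62.68
On Form N, PR 62.68 falls between score 10 (PR 53.9) and 11 (PR 72.2).
Interpolate: 10 + (62.68 − 53.9)/(72.2 − 53.9) × (11 − 10) = 10.5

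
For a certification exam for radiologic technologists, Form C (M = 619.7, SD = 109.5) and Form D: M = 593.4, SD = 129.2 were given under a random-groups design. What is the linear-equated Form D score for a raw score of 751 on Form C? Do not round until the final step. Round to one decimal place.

Linear equating: y = (SD_Y/SD_X)(x − M_X) + M_Y
y = (129.2/109.5)(751 − 619.7) + 593.4
y = 1.179909 × 131.3 + 593.4 = 154.9220 + 593.4 = 748.3

748.3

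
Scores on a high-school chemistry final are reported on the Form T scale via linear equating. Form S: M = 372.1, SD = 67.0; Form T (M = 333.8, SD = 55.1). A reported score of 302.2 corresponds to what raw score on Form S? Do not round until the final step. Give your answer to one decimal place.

Invert y = (SD_Y/SD_X)(x − M_X) + M_Y:
x = (SD_X/SD_Y)(y − M_Y) + M_X = (67.0/55.1)(302.2 − 333.8) + 372.1
x = 1.215971 × -31.600 + 372.1 = 333.7

333.7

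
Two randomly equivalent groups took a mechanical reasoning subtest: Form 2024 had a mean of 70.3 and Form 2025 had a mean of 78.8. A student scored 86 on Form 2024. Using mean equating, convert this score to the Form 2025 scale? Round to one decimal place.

94.5

Mean equating: y = x + (M_Y − M_X) = 86 + (78.8 − 70.3) = 94.5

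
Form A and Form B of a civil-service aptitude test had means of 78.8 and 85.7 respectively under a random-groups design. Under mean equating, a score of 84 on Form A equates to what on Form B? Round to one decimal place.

Mean equating: y = x + (M_Y − M_X) = 84 + (85.7 − 78.8) = 90.9

90.9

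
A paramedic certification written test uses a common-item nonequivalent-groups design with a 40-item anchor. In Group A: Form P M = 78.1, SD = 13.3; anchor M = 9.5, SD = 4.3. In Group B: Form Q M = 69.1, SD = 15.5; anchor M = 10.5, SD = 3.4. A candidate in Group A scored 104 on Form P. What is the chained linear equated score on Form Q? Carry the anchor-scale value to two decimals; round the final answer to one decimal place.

Form P → anchor (Group A): v = (4.3/13.3)(104 − 78.1) + 9.5 = 17.87
anchor → Form Q (Group B): y = (15.5/3.4)(17.87 − 10.5) + 69.1 = 102.7

102.7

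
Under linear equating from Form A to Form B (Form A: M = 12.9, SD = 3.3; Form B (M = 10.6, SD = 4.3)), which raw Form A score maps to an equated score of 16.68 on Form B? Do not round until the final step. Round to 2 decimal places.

17.57

Invert y = (SD_Y/SD_X)(x − M_X) + M_Y:
x = (SD_X/SD_Y)(y − M_Y) + M_X = (3.3/4.3)(16.68 − 10.6) + 12.9
x = 0.767442 × 6.080 + 12.9 = 17.57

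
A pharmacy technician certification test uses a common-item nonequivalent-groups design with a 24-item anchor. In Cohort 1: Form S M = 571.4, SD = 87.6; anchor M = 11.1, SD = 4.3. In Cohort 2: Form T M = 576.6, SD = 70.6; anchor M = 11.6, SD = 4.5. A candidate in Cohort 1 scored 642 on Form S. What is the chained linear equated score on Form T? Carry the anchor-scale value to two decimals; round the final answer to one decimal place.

Form S → anchor (Cohort 1): v = (4.3/87.6)(642 − 571.4) + 11.1 = 14.57
anchor → Form T (Cohort 2): y = (70.6/4.5)(14.57 − 11.6) + 576.6 = 623.2

623.2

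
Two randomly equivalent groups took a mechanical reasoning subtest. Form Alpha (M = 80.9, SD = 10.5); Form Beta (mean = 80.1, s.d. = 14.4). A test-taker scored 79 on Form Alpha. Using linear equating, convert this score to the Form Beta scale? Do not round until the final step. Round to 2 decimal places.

77.49

Linear equating: y = (SD_Y/SD_X)(x − M_X) + M_Y
y = (14.4/10.5)(79 − 80.9) + 80.1
y = 1.371429 × -1.9 + 80.1 = -2.6057 + 80.1 = 77.49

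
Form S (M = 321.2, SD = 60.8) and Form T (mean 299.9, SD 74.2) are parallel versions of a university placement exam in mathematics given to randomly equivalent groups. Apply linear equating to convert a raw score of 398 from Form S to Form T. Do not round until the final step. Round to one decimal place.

Linear equating: y = (SD_Y/SD_X)(x − M_X) + M_Y
y = (74.2/60.8)(398 − 321.2) + 299.9
y = 1.220395 × 76.8 + 299.9 = 93.7263 + 299.9 = 393.6

393.6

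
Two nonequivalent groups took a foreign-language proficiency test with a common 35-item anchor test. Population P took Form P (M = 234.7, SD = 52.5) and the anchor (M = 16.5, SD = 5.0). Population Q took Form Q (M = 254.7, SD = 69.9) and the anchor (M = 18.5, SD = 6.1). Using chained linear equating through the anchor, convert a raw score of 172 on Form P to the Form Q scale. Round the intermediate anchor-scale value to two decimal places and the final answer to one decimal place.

163.4

Form P → anchor (Population P): v = (5.0/52.5)(172 − 234.7) + 16.5 = 10.53
anchor → Form Q (Population Q): y = (69.9/6.1)(10.53 − 18.5) + 254.7 = 163.4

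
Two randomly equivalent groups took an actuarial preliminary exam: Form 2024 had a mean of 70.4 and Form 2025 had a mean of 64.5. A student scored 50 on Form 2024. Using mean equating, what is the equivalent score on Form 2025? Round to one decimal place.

44.1

Mean equating: y = x + (M_Y − M_X) = 50 + (64.5 − 70.4) = 44.1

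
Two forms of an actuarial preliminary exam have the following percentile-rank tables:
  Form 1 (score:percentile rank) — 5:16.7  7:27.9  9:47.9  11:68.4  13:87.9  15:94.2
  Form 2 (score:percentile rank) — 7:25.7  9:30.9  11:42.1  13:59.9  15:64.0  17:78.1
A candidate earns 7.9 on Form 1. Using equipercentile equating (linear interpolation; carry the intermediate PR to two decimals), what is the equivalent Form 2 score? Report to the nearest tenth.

10.1

PR of 7.9 on Form 1: 27.9 + (7.9 − 7)/(9 − 7) × (47.9 − 27.9) = 36.90
On Form 2, PR 36.90 falls between score 9 (PR 30.9) and 11 (PR 42.1).
Interpolate: 9 + (36.90 − 30.9)/(42.1 − 30.9) × (11 − 9) = 10.1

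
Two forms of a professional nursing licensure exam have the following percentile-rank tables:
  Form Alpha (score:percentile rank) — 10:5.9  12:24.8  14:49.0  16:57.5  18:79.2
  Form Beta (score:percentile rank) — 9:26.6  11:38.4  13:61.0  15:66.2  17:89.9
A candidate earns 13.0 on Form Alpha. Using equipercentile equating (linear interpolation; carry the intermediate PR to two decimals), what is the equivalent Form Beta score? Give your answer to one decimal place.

10.7

PR of 13.0 on Form Alpha: 24.8 + (13.0 − 12)/(14 − 12) × (49.0 − 24.8) = 36.90
On Form Beta, PR 36.90 falls between score 9 (PR 26.6) and 11 (PR 38.4).
Interpolate: 9 + (36.90 − 26.6)/(38.4 − 26.6) × (11 − 9) = 10.7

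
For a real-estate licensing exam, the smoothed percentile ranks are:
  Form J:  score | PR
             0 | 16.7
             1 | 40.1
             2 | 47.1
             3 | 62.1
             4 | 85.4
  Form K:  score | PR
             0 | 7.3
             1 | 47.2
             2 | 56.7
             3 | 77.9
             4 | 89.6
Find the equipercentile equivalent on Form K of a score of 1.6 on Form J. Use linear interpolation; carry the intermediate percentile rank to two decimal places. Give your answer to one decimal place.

0.9

PR of 1.6 on Form J: 40.1 + (1.6 − 1)/(2 − 1) × (47.1 − 40.1) = 44.30
On Form K, PR 44.30 falls between score 0 (PR 7.3) and 1 (PR 47.2).
Interpolate: 0 + (44.30 − 7.3)/(47.2 − 7.3) × (1 − 0) = 0.9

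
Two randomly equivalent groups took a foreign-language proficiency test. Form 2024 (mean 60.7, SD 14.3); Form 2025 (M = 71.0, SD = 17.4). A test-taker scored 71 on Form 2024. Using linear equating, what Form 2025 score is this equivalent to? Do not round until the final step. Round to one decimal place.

83.5

Linear equating: y = (SD_Y/SD_X)(x − M_X) + M_Y
y = (17.4/14.3)(71 − 60.7) + 71.0
y = 1.216783 × 10.3 + 71.0 = 12.5329 + 71.0 = 83.5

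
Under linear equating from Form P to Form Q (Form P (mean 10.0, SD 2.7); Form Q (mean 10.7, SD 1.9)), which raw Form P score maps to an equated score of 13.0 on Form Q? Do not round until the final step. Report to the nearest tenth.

13.3

Invert y = (SD_Y/SD_X)(x − M_X) + M_Y:
x = (SD_X/SD_Y)(y − M_Y) + M_X = (2.7/1.9)(13.0 − 10.7) + 10.0
x = 1.421053 × 2.300 + 10.0 = 13.3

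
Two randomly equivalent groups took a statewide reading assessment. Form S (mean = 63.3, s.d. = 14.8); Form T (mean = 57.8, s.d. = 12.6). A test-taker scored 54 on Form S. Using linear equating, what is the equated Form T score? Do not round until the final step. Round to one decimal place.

49.9

Linear equating: y = (SD_Y/SD_X)(x − M_X) + M_Y
y = (12.6/14.8)(54 − 63.3) + 57.8
y = 0.851351 × -9.3 + 57.8 = -7.9176 + 57.8 = 49.9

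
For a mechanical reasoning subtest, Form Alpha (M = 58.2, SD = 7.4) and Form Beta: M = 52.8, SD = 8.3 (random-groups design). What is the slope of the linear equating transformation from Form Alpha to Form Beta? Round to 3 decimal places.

1.122

A = SD_Y / SD_X = 8.3 / 7.4 = 1.122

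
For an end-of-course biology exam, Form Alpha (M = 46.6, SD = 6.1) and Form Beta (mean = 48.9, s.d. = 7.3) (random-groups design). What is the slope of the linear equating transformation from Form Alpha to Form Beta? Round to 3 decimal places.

1.197

A = SD_Y / SD_X = 7.3 / 6.1 = 1.197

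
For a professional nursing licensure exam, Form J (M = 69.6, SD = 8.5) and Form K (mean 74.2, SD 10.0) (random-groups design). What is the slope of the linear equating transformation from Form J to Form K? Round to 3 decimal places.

1.176

A = SD_Y / SD_X = 10.0 / 8.5 = 1.176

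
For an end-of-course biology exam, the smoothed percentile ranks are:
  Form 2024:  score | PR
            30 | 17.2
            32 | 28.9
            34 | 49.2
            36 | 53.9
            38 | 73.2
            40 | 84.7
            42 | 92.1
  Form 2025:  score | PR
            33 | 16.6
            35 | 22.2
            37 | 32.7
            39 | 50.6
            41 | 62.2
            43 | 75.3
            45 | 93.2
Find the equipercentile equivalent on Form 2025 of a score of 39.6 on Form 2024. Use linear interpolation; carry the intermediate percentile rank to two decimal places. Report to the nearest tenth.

43.8

PR of 39.6 on Form 2024: 73.2 + (39.6 − 38)/(40 − 38) × (84.7 − 73.2) = 82.40
On Form 2025, PR 82.40 falls between score 43 (PR 75.3) and 45 (PR 93.2).
Interpolate: 43 + (82.40 − 75.3)/(93.2 − 75.3) × (45 − 43) = 43.8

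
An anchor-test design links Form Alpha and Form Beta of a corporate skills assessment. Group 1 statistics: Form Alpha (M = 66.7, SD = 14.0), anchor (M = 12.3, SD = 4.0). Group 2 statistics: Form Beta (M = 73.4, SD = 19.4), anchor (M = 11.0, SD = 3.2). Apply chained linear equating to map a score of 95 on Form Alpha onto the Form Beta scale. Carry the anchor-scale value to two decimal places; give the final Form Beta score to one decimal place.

130.3

Form Alpha → anchor (Group 1): v = (4.0/14.0)(95 − 66.7) + 12.3 = 20.39
anchor → Form Beta (Group 2): y = (19.4/3.2)(20.39 − 11.0) + 73.4 = 130.3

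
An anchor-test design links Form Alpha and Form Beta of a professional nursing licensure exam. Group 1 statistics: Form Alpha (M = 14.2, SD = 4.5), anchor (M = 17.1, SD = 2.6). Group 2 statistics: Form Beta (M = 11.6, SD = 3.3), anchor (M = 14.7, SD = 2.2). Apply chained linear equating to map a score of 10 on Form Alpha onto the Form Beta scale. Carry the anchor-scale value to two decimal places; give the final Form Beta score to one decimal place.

11.6

Form Alpha → anchor (Group 1): v = (2.6/4.5)(10 − 14.2) + 17.1 = 14.67
anchor → Form Beta (Group 2): y = (3.3/2.2)(14.67 − 14.7) + 11.6 = 11.6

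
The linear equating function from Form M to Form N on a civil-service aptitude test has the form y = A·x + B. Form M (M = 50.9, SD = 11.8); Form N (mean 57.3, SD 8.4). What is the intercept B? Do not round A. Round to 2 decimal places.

A = SD_Y / SD_X = 8.4 / 11.8 = 0.711864
B = M_Y − A·M_X = 57.3 − 0.711864 × 50.9 = 21.07

21.07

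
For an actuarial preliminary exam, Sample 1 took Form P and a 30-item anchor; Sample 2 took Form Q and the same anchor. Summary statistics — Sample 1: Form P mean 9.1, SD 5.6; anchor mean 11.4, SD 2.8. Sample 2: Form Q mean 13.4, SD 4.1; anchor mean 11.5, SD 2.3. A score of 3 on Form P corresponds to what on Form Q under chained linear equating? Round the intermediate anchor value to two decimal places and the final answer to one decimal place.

7.8

Form P → anchor (Sample 1): v = (2.8/5.6)(3 − 9.1) + 11.4 = 8.35
anchor → Form Q (Sample 2): y = (4.1/2.3)(8.35 − 11.5) + 13.4 = 7.8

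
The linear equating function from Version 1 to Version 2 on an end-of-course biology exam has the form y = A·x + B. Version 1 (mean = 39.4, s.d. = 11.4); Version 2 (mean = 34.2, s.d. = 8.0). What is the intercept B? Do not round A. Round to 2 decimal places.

6.55

A = SD_Y / SD_X = 8.0 / 11.4 = 0.701754
B = M_Y − A·M_X = 34.2 − 0.701754 × 39.4 = 6.55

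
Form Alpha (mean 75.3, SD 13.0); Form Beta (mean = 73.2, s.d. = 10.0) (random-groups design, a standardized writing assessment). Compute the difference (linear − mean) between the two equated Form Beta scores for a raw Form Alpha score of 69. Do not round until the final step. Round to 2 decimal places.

Mean-equated: 69 + (73.2 − 75.3) = 66.90
Linear-equated: (10.0/13.0)(69 − 75.3) + 73.2 = 68.354
Difference = 68.354 − 66.90 = 1.45

1.45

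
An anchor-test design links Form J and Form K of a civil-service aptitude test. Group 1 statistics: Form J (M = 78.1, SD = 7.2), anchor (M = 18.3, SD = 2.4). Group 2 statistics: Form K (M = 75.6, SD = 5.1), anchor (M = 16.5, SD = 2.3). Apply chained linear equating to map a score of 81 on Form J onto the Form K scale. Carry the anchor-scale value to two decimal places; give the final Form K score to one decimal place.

81.7

Form J → anchor (Group 1): v = (2.4/7.2)(81 − 78.1) + 18.3 = 19.27
anchor → Form K (Group 2): y = (5.1/2.3)(19.27 − 16.5) + 75.6 = 81.7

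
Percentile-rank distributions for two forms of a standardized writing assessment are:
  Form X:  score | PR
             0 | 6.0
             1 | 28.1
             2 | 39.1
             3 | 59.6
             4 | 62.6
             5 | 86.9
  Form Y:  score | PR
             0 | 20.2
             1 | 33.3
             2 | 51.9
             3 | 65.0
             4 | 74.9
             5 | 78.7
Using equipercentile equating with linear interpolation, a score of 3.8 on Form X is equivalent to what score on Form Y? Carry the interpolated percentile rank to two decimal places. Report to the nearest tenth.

2.8

PR of 3.8 on Form X: 59.6 + (3.8 − 3)/(4 − 3) × (62.6 − 59.6) = 62.00
On Form Y, PR 62.00 falls between score 2 (PR 51.9) and 3 (PR 65.0).
Interpolate: 2 + (62.00 − 51.9)/(65.0 − 51.9) × (3 − 2) = 2.8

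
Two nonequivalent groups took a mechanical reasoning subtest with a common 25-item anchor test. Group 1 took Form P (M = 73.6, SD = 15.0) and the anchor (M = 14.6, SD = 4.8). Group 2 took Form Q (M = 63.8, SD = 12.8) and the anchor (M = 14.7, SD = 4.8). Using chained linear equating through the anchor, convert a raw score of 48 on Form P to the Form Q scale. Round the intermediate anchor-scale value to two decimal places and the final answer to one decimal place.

Form P → anchor (Group 1): v = (4.8/15.0)(48 − 73.6) + 14.6 = 6.41
anchor → Form Q (Group 2): y = (12.8/4.8)(6.41 − 14.7) + 63.8 = 41.7

41.7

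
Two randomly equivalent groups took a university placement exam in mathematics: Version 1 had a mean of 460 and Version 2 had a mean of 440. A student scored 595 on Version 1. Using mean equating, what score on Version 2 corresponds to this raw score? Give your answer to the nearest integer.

575

Mean equating: y = x + (M_Y − M_X) = 595 + (440 − 460) = 575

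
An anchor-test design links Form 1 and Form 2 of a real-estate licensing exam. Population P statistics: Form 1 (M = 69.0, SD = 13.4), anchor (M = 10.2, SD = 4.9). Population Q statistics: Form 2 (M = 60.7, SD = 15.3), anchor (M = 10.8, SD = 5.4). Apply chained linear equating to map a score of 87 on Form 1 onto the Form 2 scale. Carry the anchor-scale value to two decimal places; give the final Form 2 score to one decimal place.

Form 1 → anchor (Population P): v = (4.9/13.4)(87 − 69.0) + 10.2 = 16.78
anchor → Form 2 (Population Q): y = (15.3/5.4)(16.78 − 10.8) + 60.7 = 77.6

77.6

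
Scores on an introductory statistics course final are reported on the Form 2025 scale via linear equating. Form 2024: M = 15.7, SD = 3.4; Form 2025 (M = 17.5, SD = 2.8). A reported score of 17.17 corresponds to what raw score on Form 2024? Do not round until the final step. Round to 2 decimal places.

15.30

Invert y = (SD_Y/SD_X)(x − M_X) + M_Y:
x = (SD_X/SD_Y)(y − M_Y) + M_X = (3.4/2.8)(17.17 − 17.5) + 15.7
x = 1.214286 × -0.330 + 15.7 = 15.30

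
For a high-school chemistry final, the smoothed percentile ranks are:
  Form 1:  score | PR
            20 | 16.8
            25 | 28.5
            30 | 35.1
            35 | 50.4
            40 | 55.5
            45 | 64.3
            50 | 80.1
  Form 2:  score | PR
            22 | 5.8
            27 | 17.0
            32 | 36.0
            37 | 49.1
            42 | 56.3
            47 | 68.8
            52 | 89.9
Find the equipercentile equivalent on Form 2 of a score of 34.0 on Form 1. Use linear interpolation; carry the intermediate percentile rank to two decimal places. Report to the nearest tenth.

PR of 34.0 on Form 1: 35.1 + (34.0 − 30)/(35 − 30) × (50.4 − 35.1) = 47.34
On Form 2, PR 47.34 falls between score 32 (PR 36.0) and 37 (PR 49.1).
Interpolate: 32 + (47.34 − 36.0)/(49.1 − 36.0) × (37 − 32) = 36.3

36.3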